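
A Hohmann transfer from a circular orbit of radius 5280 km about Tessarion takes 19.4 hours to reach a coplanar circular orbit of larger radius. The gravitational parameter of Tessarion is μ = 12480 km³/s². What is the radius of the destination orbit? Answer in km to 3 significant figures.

Transfer time t = 19.4 hours = 69840 s, and t = π√(a_t³/μ).
So a_t = (μ t²/π²)^(1/3) = (12480 × (69840)² / π²)^(1/3) = 18339 km.
Since a_t = (r₁ + r₂)/2, r₂ = 2a_t − r₁ = 2×18339 − 5280 = 31398 km.

r₂ = 31400 km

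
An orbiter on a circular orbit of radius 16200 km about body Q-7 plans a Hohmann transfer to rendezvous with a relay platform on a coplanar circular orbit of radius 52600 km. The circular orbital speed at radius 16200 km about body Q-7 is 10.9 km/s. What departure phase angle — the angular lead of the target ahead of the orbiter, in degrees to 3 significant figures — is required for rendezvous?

From the circular-orbit relation v² = μ/r at r = 16200 km: μ = v²r = (10.9)² × 16200 = 1.92472×10^6 km³/s².
Semi-major axis of the transfer orbit: a_t = (16200 + 52600)/2 = 34400 km.
Transfer time t = π√(a_t³/μ) = 14448 s.
The target's mean motion on its circular orbit is ω₂ = √(μ/r₂³) = 1.1500×10^-4 rad/s.
Angle swept by the target during transfer: ω₂·t = 1.6615 rad = 95.20°.
Arrival is 180° from departure on the ellipse, so φ = 180° − 95.20° = 84.8°.

φ = 84.8°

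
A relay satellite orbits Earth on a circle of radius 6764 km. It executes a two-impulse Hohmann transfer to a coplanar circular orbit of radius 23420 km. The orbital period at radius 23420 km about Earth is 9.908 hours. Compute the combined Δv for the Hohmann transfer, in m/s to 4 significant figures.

Δv = 3250 m/s

From Kepler's third law T² = 4π²r³/μ at r = 23420 km, T = 9.908 hours = 9.908 × 3600 s = 35668.8 s: μ = 4π²r³/T² = 3.98606×10^5 km³/s².
Transfer-ellipse semi-major axis a_t = (r₁ + r₂)/2 = (6764 + 23420)/2 = 15092 km.
At r₁ the circular-orbit speed is v₁ = √(μ/r₁) = 7.677 km/s.
Transfer-orbit speed at r₁ (v² = μ(2/r − 1/a)): v_p = √[μ(2/r₁ − 1/a_t)] = 9.563 km/s.
First burn Δv₁ = |v_p − v₁| = 1.886 km/s.
At r₂, v₂ = √(μ/r₂) = 4.126 km/s.
Transfer-orbit speed at r₂: v_a = √[μ(2/r₂ − 1/a_t)] = 2.762 km/s.
Second burn Δv₂ = |v₂ − v_a| = 1.364 km/s.
Δv = Δv₁ + Δv₂ = 1.886 + 1.364 = 3.250 km/s.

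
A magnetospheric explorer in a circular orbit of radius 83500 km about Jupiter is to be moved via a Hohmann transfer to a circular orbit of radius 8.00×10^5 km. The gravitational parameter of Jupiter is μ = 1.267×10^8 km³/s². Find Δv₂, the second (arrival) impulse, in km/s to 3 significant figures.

Δv₂ = 7.11 km/s

Transfer-ellipse semi-major axis a_t = (r₁ + r₂)/2 = (83500 + 8.000×10^5)/2 = 4.4175×10^5 km.
Circular speed at r = 8.000×10^5 km: v_c = √(μ/r) = 12.5847 km/s.
Transfer-orbit speed at the same r (vis-viva, a = a_t): v_t = √[μ(2/r − 1/a_t)] = 5.47140 km/s.
Δv₂ = |v_t − v_c| = |5.47140 − 12.5847| = 7.113 km/s.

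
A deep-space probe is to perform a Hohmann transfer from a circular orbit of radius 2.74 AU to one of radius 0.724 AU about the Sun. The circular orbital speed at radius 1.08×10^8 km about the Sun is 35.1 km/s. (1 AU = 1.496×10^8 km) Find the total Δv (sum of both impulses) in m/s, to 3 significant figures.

From the circular-orbit relation v² = μ/r at r = 1.08×10^8 km: μ = v²r = (35.1)² × 1.08×10^8 = 1.33057×10^11 km³/s².
In km: r₁ = 2.74 × 1.496×10^8 = 4.09904×10^8 km; r₂ = 0.724 × 1.496×10^8 = 1.083104×10^8 km.
Semi-major axis of the transfer orbit: a_t = (4.09904×10^8 + 1.083104×10^8)/2 = 2.591072×10^8 km.
At r₁ the circular-orbit speed is v₁ = √(μ/r₁) = 18.017 km/s.
On the transfer ellipse at r₁, vis-viva gives v_a = √[μ(2/r₁ − 1/a_t)] = 11.649 km/s.
First burn Δv₁ = |v_a − v₁| = 6.368 km/s.
At r₂, v₂ = √(μ/r₂) = 35.0497 km/s.
Transfer-orbit speed at r₂: v_p = √[μ(2/r₂ − 1/a_t)] = 44.0844 km/s.
Second burn Δv₂ = |v₂ − v_p| = 9.035 km/s.
Total Δv = Δv₁ + Δv₂ = 15.40 km/s.

Δv = 15400 m/s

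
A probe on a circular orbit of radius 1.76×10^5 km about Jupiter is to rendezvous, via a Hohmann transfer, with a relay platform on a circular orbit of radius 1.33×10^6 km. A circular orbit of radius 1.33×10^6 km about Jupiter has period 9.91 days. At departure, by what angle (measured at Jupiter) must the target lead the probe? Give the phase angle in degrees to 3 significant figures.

φ = 103°

From Kepler's third law T² = 4π²r³/μ at r = 1.33×10^6 km, T = 9.91 days = 9.91 × 86400 s = 8.56224×10^5 s: μ = 4π²r³/T² = 1.26689×10^8 km³/s².
Transfer-ellipse semi-major axis a_t = (r₁ + r₂)/2 = (1.760×10^5 + 1.330×10^6)/2 = 7.530×10^5 km.
Transfer time t = π√(a_t³/μ) = 1.8238×10^5 s.
The target's mean motion on its circular orbit is ω₂ = √(μ/r₂³) = 7.3382×10^-6 rad/s.
Angle swept by the target during transfer: ω₂·t = 1.3383 rad = 76.68°.
The probe traverses 180° on the transfer ellipse, so the target must lead by 180° − 76.68° = 103°.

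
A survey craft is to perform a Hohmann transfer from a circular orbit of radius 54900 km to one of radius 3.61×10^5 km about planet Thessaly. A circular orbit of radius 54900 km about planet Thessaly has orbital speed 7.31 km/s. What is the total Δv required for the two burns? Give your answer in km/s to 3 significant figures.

Δv = 3.71 km/s

From the circular-orbit relation v² = μ/r at r = 54900 km: μ = v²r = (7.31)² × 54900 = 2.93364×10^6 km³/s².
Semi-major axis of the transfer orbit: a_t = (54900 + 3.610×10^5)/2 = 2.0795×10^5 km.
Circular speed at r₁: v₁ = √(μ/r₁) = √(2.93364×10^6/54900) = 7.310 km/s.
On the transfer ellipse at r₁, vis-viva gives v_p = √[μ(2/r₁ − 1/a_t)] = 9.631 km/s.
First burn Δv₁ = |v_p − v₁| = 2.321 km/s.
At r₂, v₂ = √(μ/r₂) = 2.851 km/s.
Transfer-orbit speed at r₂: v_a = √[μ(2/r₂ − 1/a_t)] = 1.465 km/s.
Second burn Δv₂ = |v₂ − v_a| = 1.386 km/s.
Δv = Δv₁ + Δv₂ = 2.321 + 1.386 = 3.707 km/s.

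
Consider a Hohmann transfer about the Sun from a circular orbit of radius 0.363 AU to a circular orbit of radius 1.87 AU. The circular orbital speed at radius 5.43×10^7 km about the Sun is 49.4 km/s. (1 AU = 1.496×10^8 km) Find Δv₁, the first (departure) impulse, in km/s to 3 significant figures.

Δv₁ = 14.5 km/s

From the circular-orbit relation v² = μ/r at r = 5.43×10^7 km: μ = v²r = (49.4)² × 5.43×10^7 = 1.32512×10^11 km³/s².
In km: r₁ = 0.363 × 1.496×10^8 = 5.43048×10^7 km; r₂ = 1.87 × 1.496×10^8 = 2.79752×10^8 km.
The Hohmann ellipse has a_t = (r₁ + r₂)/2 = 1.670284×10^8 km.
Circular speed at r = 5.43048×10^7 km: v_c = √(μ/r) = 49.40 km/s.
Transfer-orbit speed at the same r (vis-viva, a = a_t): v_t = √[μ(2/r − 1/a_t)] = 63.93 km/s.
Δv₁ = |v_t − v_c| = |63.93 − 49.40| = 14.53 km/s.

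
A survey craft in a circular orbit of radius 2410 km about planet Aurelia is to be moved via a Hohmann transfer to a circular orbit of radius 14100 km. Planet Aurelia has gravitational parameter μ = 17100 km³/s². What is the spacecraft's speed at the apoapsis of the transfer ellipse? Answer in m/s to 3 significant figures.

v = 595 m/s

The Hohmann ellipse has a_t = (r₁ + r₂)/2 = 8255 km.
The apoapsis of the transfer ellipse is at r = 14100 km.
Vis-viva: v = √[μ(2/r − 1/a_t)] = √[17100 × (2/14100 − 1/8255)] = 0.5950 km/s.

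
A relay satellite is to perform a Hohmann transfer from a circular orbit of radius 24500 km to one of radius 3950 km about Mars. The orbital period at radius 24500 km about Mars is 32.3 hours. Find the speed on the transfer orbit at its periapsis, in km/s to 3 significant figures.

From Kepler's third law T² = 4π²r³/μ at r = 24500 km, T = 32.3 hours = 32.3 × 3600 s = 1.1628×10^5 s: μ = 4π²r³/T² = 42938.6 km³/s².
Semi-major axis of the transfer orbit: a_t = (24500 + 3950)/2 = 14225 km.
At periapsis, r = 3950 km.
Vis-viva: v = √[μ(2/r − 1/a_t)] = √[42938.6 × (2/3950 − 1/14225)] = 4.327 km/s.

v = 4.33 km/s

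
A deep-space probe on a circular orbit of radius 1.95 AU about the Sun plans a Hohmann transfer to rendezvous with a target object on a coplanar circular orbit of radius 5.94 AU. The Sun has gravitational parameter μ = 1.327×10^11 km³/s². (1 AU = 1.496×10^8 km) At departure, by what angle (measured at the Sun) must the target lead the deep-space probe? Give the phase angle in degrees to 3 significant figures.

In km: r₁ = 1.95 × 1.496×10^8 = 2.9172×10^8 km; r₂ = 5.94 × 1.496×10^8 = 8.88624×10^8 km.
The Hohmann ellipse has a_t = (r₁ + r₂)/2 = 5.90172×10^8 km.
Transfer time t = π√(a_t³/μ) = 1.236466×10^8 s.
Target angular speed ω₂ = √(μ/r₂³) = 1.375176×10^-8 rad/s.
Angle swept by the target during transfer: ω₂·t = 1.70036 rad = 97.42°.
The deep-space probe traverses 180° on the transfer ellipse, so the target must lead by 180° − 97.42° = 82.6°.

φ = 82.6°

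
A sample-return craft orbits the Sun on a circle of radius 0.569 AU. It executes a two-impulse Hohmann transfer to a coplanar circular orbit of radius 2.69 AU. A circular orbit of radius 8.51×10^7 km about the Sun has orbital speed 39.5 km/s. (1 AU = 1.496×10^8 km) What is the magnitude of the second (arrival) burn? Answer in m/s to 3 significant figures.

Δv₂ = 7430 m/s

From the circular-orbit relation v² = μ/r at r = 8.51×10^7 km: μ = v²r = (39.5)² × 8.51×10^7 = 1.32777×10^11 km³/s².
In km: r₁ = 0.569 × 1.496×10^8 = 8.51224×10^7 km; r₂ = 2.69 × 1.496×10^8 = 4.02424×10^8 km.
The Hohmann ellipse has a_t = (r₁ + r₂)/2 = 2.437732×10^8 km.
Circular speed at r = 4.02424×10^8 km: v_c = √(μ/r) = 18.1644 km/s.
Transfer-orbit speed at the same r (vis-viva, a = a_t): v_t = √[μ(2/r − 1/a_t)] = 10.7337 km/s.
Δv₂ = |v_t − v_c| = |10.7337 − 18.1644| = 7.431 km/s.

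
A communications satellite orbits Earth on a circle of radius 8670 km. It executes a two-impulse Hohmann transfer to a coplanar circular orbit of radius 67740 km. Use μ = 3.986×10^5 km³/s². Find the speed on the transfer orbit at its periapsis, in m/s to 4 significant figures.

Transfer-ellipse semi-major axis a_t = (r₁ + r₂)/2 = (8670 + 67740)/2 = 38205 km.
The periapsis of the transfer ellipse is at r = 8670 km.
Applying v² = μ(2/r − 1/a_t): v = 9.029 km/s.

v = 9029 m/s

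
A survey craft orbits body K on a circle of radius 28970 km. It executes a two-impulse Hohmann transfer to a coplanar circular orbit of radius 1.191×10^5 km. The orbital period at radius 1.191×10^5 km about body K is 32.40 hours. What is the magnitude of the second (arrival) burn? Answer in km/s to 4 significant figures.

Δv₂ = 2.402 km/s

From Kepler's third law T² = 4π²r³/μ at r = 1.191×10^5 km, T = 32.40 hours = 32.40 × 3600 s = 1.1664×10^5 s: μ = 4π²r³/T² = 4.90230×10^6 km³/s².
Semi-major axis of the transfer orbit: a_t = (28970 + 1.191×10^5)/2 = 74035 km.
On the circular orbit at r = 1.191×10^5 km, v_c = √(μ/r) = 6.4157 km/s.
Vis-viva on the transfer ellipse at r = 1.191×10^5 km gives v_t = √[μ(2/r − 1/a_t)] = 4.0133 km/s.
Δv₂ = |v_t − v_c| = |4.0133 − 6.4157| = 2.402 km/s.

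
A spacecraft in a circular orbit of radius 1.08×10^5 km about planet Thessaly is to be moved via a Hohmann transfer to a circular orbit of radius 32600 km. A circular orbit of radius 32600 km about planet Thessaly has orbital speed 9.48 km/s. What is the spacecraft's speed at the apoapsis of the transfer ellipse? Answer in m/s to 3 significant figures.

v = 3550 m/s

From the circular-orbit relation v² = μ/r at r = 32600 km: μ = v²r = (9.48)² × 32600 = 2.92978×10^6 km³/s².
Transfer-ellipse semi-major axis a_t = (r₁ + r₂)/2 = (1.080×10^5 + 32600)/2 = 70300 km.
The apoapsis of the transfer ellipse is at r = 1.080×10^5 km.
Vis-viva: v = √[μ(2/r − 1/a_t)] = √[2.92978×10^6 × (2/1.080×10^5 − 1/70300)] = 3.547 km/s.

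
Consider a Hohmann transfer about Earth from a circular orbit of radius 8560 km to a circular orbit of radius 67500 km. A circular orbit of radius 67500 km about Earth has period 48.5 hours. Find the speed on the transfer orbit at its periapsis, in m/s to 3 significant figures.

v = 9090 m/s

From Kepler's third law T² = 4π²r³/μ at r = 67500 km, T = 48.5 hours = 48.5 × 3600 s = 1.746×10^5 s: μ = 4π²r³/T² = 3.98275×10^5 km³/s².
The Hohmann ellipse has a_t = (r₁ + r₂)/2 = 38030 km.
The periapsis of the transfer ellipse is at r = 8560 km.
Vis-viva: v = √[μ(2/r − 1/a_t)] = √[3.98275×10^5 × (2/8560 − 1/38030)] = 9.087 km/s.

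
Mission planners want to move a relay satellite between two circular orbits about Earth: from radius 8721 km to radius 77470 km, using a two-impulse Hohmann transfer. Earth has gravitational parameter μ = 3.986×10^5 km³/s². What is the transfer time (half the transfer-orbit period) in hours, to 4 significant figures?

Transfer-ellipse semi-major axis a_t = (r₁ + r₂)/2 = (8721 + 77470)/2 = 43095.5 km.
Half the transfer-orbit period gives t = π√(a_t³/μ) = 44520 s.
Converting: 44520 s ÷ 3600 s/hour = 12.37 hours.

t = 12.37 hours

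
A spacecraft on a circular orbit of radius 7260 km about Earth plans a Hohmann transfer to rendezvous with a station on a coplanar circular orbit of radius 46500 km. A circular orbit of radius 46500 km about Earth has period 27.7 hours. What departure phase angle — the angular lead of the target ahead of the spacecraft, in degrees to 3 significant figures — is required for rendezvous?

φ = 101°

From Kepler's third law T² = 4π²r³/μ at r = 46500 km, T = 27.7 hours = 27.7 × 3600 s = 99720 s: μ = 4π²r³/T² = 3.99166×10^5 km³/s².
The Hohmann ellipse has a_t = (r₁ + r₂)/2 = 26880 km.
Transfer time t = π√(a_t³/μ) = 21913.75 s.
Target angular speed ω₂ = √(μ/r₂³) = 6.300828×10^-5 rad/s.
Angle swept by the target during transfer: ω₂·t = 1.3807 rad = 79.11°.
The spacecraft traverses 180° on the transfer ellipse, so the target must lead by 180° − 79.11° = 101°.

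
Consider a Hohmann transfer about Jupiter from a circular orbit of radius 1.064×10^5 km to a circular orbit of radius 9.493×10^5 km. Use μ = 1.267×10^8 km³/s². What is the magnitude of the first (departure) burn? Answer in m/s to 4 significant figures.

Semi-major axis of the transfer orbit: a_t = (1.064×10^5 + 9.493×10^5)/2 = 5.2785×10^5 km.
Circular speed at r = 1.064×10^5 km: v_c = √(μ/r) = 34.51 km/s.
Vis-viva on the transfer ellipse at r = 1.064×10^5 km gives v_t = √[μ(2/r − 1/a_t)] = 46.28 km/s.
Δv₁ = |v_t − v_c| = |46.28 − 34.51| = 11.77 km/s.

Δv₁ = 11770 m/s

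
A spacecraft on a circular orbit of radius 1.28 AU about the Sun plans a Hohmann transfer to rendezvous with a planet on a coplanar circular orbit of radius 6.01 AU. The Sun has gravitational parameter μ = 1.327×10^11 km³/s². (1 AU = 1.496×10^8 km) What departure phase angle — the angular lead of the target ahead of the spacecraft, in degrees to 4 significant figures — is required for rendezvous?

In km: r₁ = 1.28 × 1.496×10^8 = 1.91488×10^8 km; r₂ = 6.01 × 1.496×10^8 = 8.99096×10^8 km.
The Hohmann ellipse has a_t = (r₁ + r₂)/2 = 5.45292×10^8 km.
The half-period of the transfer ellipse is t = π√(a_t³/μ) = 1.0981×10^8 s.
The target's mean motion on its circular orbit is ω₂ = √(μ/r₂³) = 1.3512×10^-8 rad/s.
Angle swept by the target during transfer: ω₂·t = 1.4838 rad = 85.02°.
Arrival is 180° from departure on the ellipse, so φ = 180° − 85.02° = 94.98°.

φ = 94.98°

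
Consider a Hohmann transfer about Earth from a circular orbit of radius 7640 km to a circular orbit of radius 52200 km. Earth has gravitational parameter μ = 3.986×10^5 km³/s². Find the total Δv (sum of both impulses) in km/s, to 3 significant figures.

Δv = 3.68 km/s

The Hohmann ellipse has a_t = (r₁ + r₂)/2 = 29920 km.
Circular speed at r₁: v₁ = √(μ/r₁) = √(3.986×10^5/7640) = 7.223 km/s.
On the transfer ellipse at r₁, v² = μ(2/r − 1/a) gives v_p = √[μ(2/r₁ − 1/a_t)] = 9.541 km/s.
First burn Δv₁ = |v_p − v₁| = 2.318 km/s.
At r₂, v₂ = √(μ/r₂) = 2.763 km/s.
Transfer-orbit speed at r₂: v_a = √[μ(2/r₂ − 1/a_t)] = 1.396 km/s.
Second burn Δv₂ = |v₂ − v_a| = 1.367 km/s.
Δv = Δv₁ + Δv₂ = 2.318 + 1.367 = 3.685 km/s.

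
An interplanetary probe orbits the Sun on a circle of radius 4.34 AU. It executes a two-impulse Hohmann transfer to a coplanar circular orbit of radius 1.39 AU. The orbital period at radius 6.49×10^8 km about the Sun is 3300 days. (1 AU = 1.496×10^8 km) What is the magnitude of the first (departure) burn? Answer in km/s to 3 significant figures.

Δv₁ = 4.34 km/s

From Kepler's third law T² = 4π²r³/μ at r = 6.49×10^8 km, T = 3300 days = 3300 × 86400 s = 2.8512×10^8 s: μ = 4π²r³/T² = 1.32751×10^11 km³/s².
In km: r₁ = 4.34 × 1.496×10^8 = 6.49264×10^8 km; r₂ = 1.39 × 1.496×10^8 = 2.07944×10^8 km.
Semi-major axis of the transfer orbit: a_t = (6.49264×10^8 + 2.07944×10^8)/2 = 4.28604×10^8 km.
Circular speed at r = 6.49264×10^8 km: v_c = √(μ/r) = 14.299 km/s.
Transfer-orbit speed at the same r (vis-viva, a = a_t): v_t = √[μ(2/r − 1/a_t)] = 9.9599 km/s.
Δv₁ = |v_t − v_c| = |9.9599 − 14.299| = 4.339 km/s.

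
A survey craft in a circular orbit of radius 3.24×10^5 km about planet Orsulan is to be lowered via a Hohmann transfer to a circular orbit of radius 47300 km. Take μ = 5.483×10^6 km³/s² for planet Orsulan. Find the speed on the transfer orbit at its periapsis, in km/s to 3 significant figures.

v = 14.2 km/s

The Hohmann ellipse has a_t = (r₁ + r₂)/2 = 1.8565×10^5 km.
At periapsis, r = 47300 km.
From the vis-viva equation, v = √[μ(2/r − 1/a_t)] = 14.22 km/s.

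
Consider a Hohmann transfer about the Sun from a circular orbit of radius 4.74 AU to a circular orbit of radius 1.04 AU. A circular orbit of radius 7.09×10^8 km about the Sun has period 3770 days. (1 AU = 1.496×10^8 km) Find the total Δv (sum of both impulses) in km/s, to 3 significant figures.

Δv = 13.7 km/s

From Kepler's third law T² = 4π²r³/μ at r = 7.09×10^8 km, T = 3770 days = 3770 × 86400 s = 3.25728×10^8 s: μ = 4π²r³/T² = 1.32614×10^11 km³/s².
In km: r₁ = 4.74 × 1.496×10^8 = 7.09104×10^8 km; r₂ = 1.04 × 1.496×10^8 = 1.55584×10^8 km.
Transfer-ellipse semi-major axis a_t = (r₁ + r₂)/2 = (7.09104×10^8 + 1.55584×10^8)/2 = 4.32344×10^8 km.
At r₁ the circular-orbit speed is v₁ = √(μ/r₁) = 13.6754 km/s.
Transfer-orbit speed at r₁ (vis-viva): v_a = √[μ(2/r₁ − 1/a_t)] = 8.20365 km/s.
First burn Δv₁ = |v_a − v₁| = 5.472 km/s.
At r₂, v₂ = √(μ/r₂) = 29.19521 km/s.
Transfer-orbit speed at r₂: v_p = √[μ(2/r₂ − 1/a_t)] = 37.38969 km/s.
Second burn Δv₂ = |v₂ − v_p| = 8.194 km/s.
Δv = Δv₁ + Δv₂ = 5.472 + 8.194 = 13.67 km/s.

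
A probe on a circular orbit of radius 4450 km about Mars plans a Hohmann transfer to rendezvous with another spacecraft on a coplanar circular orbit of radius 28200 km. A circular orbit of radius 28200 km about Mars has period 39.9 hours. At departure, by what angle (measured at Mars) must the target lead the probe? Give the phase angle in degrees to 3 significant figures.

φ = 101°

From Kepler's third law T² = 4π²r³/μ at r = 28200 km, T = 39.9 hours = 39.9 × 3600 s = 1.4364×10^5 s: μ = 4π²r³/T² = 42909.8 km³/s².
Transfer-ellipse semi-major axis a_t = (r₁ + r₂)/2 = (4450 + 28200)/2 = 16325 km.
The half-period of the transfer ellipse is t = π√(a_t³/μ) = 31633.8 s.
Target angular speed ω₂ = √(μ/r₂³) = 4.37426×10^-5 rad/s.
Angle swept by the target during transfer: ω₂·t = 1.3837 rad = 79.28°.
The probe traverses 180° on the transfer ellipse, so the target must lead by 180° − 79.28° = 101°.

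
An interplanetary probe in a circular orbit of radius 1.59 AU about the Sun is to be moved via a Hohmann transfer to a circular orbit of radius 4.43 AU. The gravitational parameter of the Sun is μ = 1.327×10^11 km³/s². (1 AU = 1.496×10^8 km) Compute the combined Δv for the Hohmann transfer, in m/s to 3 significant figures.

Δv = 8900 m/s

In km: r₁ = 1.59 × 1.496×10^8 = 2.37864×10^8 km; r₂ = 4.43 × 1.496×10^8 = 6.62728×10^8 km.
Semi-major axis of the transfer orbit: a_t = (2.37864×10^8 + 6.62728×10^8)/2 = 4.50296×10^8 km.
At r₁ the circular-orbit speed is v₁ = √(μ/r₁) = 23.6195 km/s.
Transfer-orbit speed at r₁ (vis-viva equation): v_p = √[μ(2/r₁ − 1/a_t)] = 28.6543 km/s.
First burn Δv₁ = |v_p − v₁| = 5.035 km/s.
Circular speed at r₂: v₂ = √(μ/r₂) = 14.150 km/s.
Transfer-orbit speed at r₂: v_a = √[μ(2/r₂ − 1/a_t)] = 10.284 km/s.
Second burn Δv₂ = |v₂ − v_a| = 3.866 km/s.
Total Δv = Δv₁ + Δv₂ = 8.901 km/s.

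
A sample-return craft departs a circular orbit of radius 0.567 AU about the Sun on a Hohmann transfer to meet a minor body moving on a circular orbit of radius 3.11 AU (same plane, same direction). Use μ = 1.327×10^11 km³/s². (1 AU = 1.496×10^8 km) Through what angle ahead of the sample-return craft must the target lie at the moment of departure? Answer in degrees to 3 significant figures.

φ = 98.2°

In km: r₁ = 0.567 × 1.496×10^8 = 8.48232×10^7 km; r₂ = 3.11 × 1.496×10^8 = 4.65256×10^8 km.
Transfer-ellipse semi-major axis a_t = (r₁ + r₂)/2 = (8.48232×10^7 + 4.65256×10^8)/2 = 2.750396×10^8 km.
Transfer time t = π√(a_t³/μ) = 3.9338×10^7 s.
The target's mean motion on its circular orbit is ω₂ = √(μ/r₂³) = 3.6299×10^-8 rad/s.
Angle swept by the target during transfer: ω₂·t = 1.4279 rad = 81.81°.
The sample-return craft traverses 180° on the transfer ellipse, so the target must lead by 180° − 81.81° = 98.2°.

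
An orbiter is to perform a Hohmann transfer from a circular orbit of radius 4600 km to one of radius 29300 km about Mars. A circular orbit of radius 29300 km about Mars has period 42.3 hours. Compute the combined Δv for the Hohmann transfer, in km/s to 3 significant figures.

Δv = 1.54 km/s

From Kepler's third law T² = 4π²r³/μ at r = 29300 km, T = 42.3 hours = 42.3 × 3600 s = 1.5228×10^5 s: μ = 4π²r³/T² = 42823.0 km³/s².
Semi-major axis of the transfer orbit: a_t = (4600 + 29300)/2 = 16950 km.
At r₁ the circular-orbit speed is v₁ = √(μ/r₁) = 3.051122 km/s.
Transfer-orbit speed at r₁ (vis-viva): v_p = √[μ(2/r₁ − 1/a_t)] = 4.011515 km/s.
First burn Δv₁ = |v_p − v₁| = 0.96039 km/s.
At r₂, v₂ = √(μ/r₂) = 1.20894 km/s.
Transfer-orbit speed at r₂: v_a = √[μ(2/r₂ − 1/a_t)] = 0.629794 km/s.
Second burn Δv₂ = |v₂ − v_a| = 0.57915 km/s.
Δv = Δv₁ + Δv₂ = 0.96039 + 0.57915 = 1.540 km/s.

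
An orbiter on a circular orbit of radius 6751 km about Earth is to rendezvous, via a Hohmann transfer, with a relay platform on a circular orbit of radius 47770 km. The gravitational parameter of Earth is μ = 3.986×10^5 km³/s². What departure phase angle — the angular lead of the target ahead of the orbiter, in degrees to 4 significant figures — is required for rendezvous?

Semi-major axis of the transfer orbit: a_t = (6751 + 47770)/2 = 27260.5 km.
Transfer time t = π√(a_t³/μ) = 22397 s.
Target angular speed ω₂ = √(μ/r₂³) = 6.0469×10^-5 rad/s.
Angle swept by the target during transfer: ω₂·t = 1.3543 rad = 77.60°.
Arrival is 180° from departure on the ellipse, so φ = 180° − 77.60° = 102.4°.

φ = 102.4°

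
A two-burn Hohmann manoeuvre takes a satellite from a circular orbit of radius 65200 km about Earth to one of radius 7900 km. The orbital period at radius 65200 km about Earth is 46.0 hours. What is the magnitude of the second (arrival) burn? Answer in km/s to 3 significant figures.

From Kepler's third law T² = 4π²r³/μ at r = 65200 km, T = 46.0 hours = 46.0 × 3600 s = 1.656×10^5 s: μ = 4π²r³/T² = 3.99008×10^5 km³/s².
Semi-major axis of the transfer orbit: a_t = (65200 + 7900)/2 = 36550 km.
On the circular orbit at r = 7900 km, v_c = √(μ/r) = 7.107 km/s.
Vis-viva on the transfer ellipse at r = 7900 km gives v_t = √[μ(2/r − 1/a_t)] = 9.492 km/s.
Δv₂ = |v_t − v_c| = |9.492 − 7.107| = 2.385 km/s.

Δv₂ = 2.39 km/s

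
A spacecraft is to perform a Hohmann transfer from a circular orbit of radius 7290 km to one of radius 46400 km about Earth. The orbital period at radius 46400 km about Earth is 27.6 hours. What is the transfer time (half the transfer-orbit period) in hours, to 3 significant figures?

From Kepler's third law T² = 4π²r³/μ at r = 46400 km, T = 27.6 hours = 27.6 × 3600 s = 99360 s: μ = 4π²r³/T² = 3.99476×10^5 km³/s².
The Hohmann ellipse has a_t = (r₁ + r₂)/2 = 26845 km.
Transfer time t = π√(a_t³/μ) = π√((26845)³ / 3.99476×10^5) = 21860 s.
Converting: 21860 s ÷ 3600 s/hour = 6.07 hours.

t = 6.07 hours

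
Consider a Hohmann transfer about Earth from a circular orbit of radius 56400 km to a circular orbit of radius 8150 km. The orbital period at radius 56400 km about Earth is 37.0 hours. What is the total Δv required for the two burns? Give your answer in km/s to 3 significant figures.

Δv = 3.58 km/s

From Kepler's third law T² = 4π²r³/μ at r = 56400 km, T = 37.0 hours = 37.0 × 3600 s = 1.332×10^5 s: μ = 4π²r³/T² = 3.99198×10^5 km³/s².
Transfer-ellipse semi-major axis a_t = (r₁ + r₂)/2 = (56400 + 8150)/2 = 32275 km.
Circular speed at r₁: v₁ = √(μ/r₁) = √(3.99198×10^5/56400) = 2.66045 km/s.
Transfer-orbit speed at r₁ (vis-viva equation): v_a = √[μ(2/r₁ − 1/a_t)] = 1.33690 km/s.
First burn Δv₁ = |v_a − v₁| = 1.324 km/s.
At r₂, v₂ = √(μ/r₂) = 6.999 km/s.
Transfer-orbit speed at r₂: v_p = √[μ(2/r₂ − 1/a_t)] = 9.252 km/s.
Second burn Δv₂ = |v₂ − v_p| = 2.253 km/s.
Total Δv = Δv₁ + Δv₂ = 3.577 km/s.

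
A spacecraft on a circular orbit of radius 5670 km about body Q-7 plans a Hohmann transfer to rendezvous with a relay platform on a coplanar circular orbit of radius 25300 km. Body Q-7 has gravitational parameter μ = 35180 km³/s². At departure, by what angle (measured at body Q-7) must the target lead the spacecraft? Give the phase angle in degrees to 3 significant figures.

The Hohmann ellipse has a_t = (r₁ + r₂)/2 = 15485 km.
Transfer time t = π√(a_t³/μ) = 32275 s.
The target's mean motion on its circular orbit is ω₂ = √(μ/r₂³) = 4.6609×10^-5 rad/s.
Angle swept by the target during transfer: ω₂·t = 1.5043 rad = 86.19°.
The spacecraft traverses 180° on the transfer ellipse, so the target must lead by 180° − 86.19° = 93.8°.

φ = 93.8°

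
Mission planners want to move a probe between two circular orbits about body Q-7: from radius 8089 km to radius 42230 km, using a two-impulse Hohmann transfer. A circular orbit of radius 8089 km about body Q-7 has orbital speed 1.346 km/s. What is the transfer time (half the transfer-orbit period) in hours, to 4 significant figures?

From the circular-orbit relation v² = μ/r at r = 8089 km: μ = v²r = (1.346)² × 8089 = 14655.0 km³/s².
Semi-major axis of the transfer orbit: a_t = (8089 + 42230)/2 = 25159.5 km.
Transfer time t = π√(a_t³/μ) = π√((25159.5)³ / 14655.0) = 1.0356×10^5 s.
Converting: 1.0356×10^5 s ÷ 3600 s/hour = 28.77 hours.

t = 28.77 hours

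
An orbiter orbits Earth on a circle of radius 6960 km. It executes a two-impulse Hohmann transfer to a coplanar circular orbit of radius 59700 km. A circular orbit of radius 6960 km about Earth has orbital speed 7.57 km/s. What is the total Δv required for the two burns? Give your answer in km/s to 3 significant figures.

Δv = 3.96 km/s

From the circular-orbit relation v² = μ/r at r = 6960 km: μ = v²r = (7.57)² × 6960 = 3.98842×10^5 km³/s².
Semi-major axis of the transfer orbit: a_t = (6960 + 59700)/2 = 33330 km.
At r₁ the circular-orbit speed is v₁ = √(μ/r₁) = 7.5700 km/s.
Transfer-orbit speed at r₁ (v² = μ(2/r − 1/a)): v_p = √[μ(2/r₁ − 1/a_t)] = 10.131 km/s.
First burn Δv₁ = |v_p − v₁| = 2.561 km/s.
Circular speed at r₂: v₂ = √(μ/r₂) = 2.585 km/s.
Transfer-orbit speed at r₂: v_a = √[μ(2/r₂ − 1/a_t)] = 1.181 km/s.
Second burn Δv₂ = |v₂ − v_a| = 1.404 km/s.
Δv = Δv₁ + Δv₂ = 2.561 + 1.404 = 3.965 km/s.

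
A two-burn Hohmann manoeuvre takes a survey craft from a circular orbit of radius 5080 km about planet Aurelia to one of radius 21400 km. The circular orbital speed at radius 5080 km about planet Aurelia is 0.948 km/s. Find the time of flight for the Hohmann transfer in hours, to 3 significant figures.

From the circular-orbit relation v² = μ/r at r = 5080 km: μ = v²r = (0.948)² × 5080 = 4565.42 km³/s².
The Hohmann ellipse has a_t = (r₁ + r₂)/2 = 13240 km.
Half the transfer-orbit period gives t = π√(a_t³/μ) = 70830 s.
Converting: 70830 s ÷ 3600 s/hour = 19.7 hours.

t = 19.7 hours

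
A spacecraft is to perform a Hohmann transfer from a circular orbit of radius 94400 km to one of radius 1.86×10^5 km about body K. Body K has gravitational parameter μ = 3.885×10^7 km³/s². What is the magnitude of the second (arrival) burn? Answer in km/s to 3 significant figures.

Δv₂ = 2.59 km/s

Transfer-ellipse semi-major axis a_t = (r₁ + r₂)/2 = (94400 + 1.860×10^5)/2 = 1.402×10^5 km.
Circular speed at r = 1.860×10^5 km: v_c = √(μ/r) = 14.452 km/s.
Vis-viva on the transfer ellipse at r = 1.860×10^5 km gives v_t = √[μ(2/r − 1/a_t)] = 11.859 km/s.
Δv₂ = |v_t − v_c| = |11.859 − 14.452| = 2.593 km/s.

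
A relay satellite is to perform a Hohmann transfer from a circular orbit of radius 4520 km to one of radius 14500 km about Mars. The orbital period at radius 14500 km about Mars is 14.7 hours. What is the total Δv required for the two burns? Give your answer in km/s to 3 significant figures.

From Kepler's third law T² = 4π²r³/μ at r = 14500 km, T = 14.7 hours = 14.7 × 3600 s = 52920 s: μ = 4π²r³/T² = 42975.8 km³/s².
Transfer-ellipse semi-major axis a_t = (r₁ + r₂)/2 = (4520 + 14500)/2 = 9510 km.
Circular speed at r₁: v₁ = √(μ/r₁) = √(42975.8/4520) = 3.083 km/s.
Transfer-orbit speed at r₁ (vis-viva): v_p = √[μ(2/r₁ − 1/a_t)] = 3.807 km/s.
First burn Δv₁ = |v_p − v₁| = 0.7240 km/s.
At r₂, v₂ = √(μ/r₂) = 1.7216 km/s.
Transfer-orbit speed at r₂: v_a = √[μ(2/r₂ − 1/a_t)] = 1.1869 km/s.
Second burn Δv₂ = |v₂ − v_a| = 0.5347 km/s.
Total Δv = Δv₁ + Δv₂ = 1.259 km/s.

Δv = 1.26 km/s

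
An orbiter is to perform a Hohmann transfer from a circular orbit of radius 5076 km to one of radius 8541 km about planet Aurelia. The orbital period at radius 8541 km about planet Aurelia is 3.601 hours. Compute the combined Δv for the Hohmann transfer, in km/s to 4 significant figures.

From Kepler's third law T² = 4π²r³/μ at r = 8541 km, T = 3.601 hours = 3.601 × 3600 s = 12963.6 s: μ = 4π²r³/T² = 1.46364×10^5 km³/s².
Semi-major axis of the transfer orbit: a_t = (5076 + 8541)/2 = 6808.5 km.
Circular speed at r₁: v₁ = √(μ/r₁) = √(1.46364×10^5/5076) = 5.3698 km/s.
Transfer-orbit speed at r₁ (v² = μ(2/r − 1/a)): v_p = √[μ(2/r₁ − 1/a_t)] = 6.0143 km/s.
First burn Δv₁ = |v_p − v₁| = 0.6445 km/s.
Circular speed at r₂: v₂ = √(μ/r₂) = 4.13964 km/s.
Transfer-orbit speed at r₂: v_a = √[μ(2/r₂ − 1/a_t)] = 3.57436 km/s.
Second burn Δv₂ = |v₂ − v_a| = 0.5653 km/s.
Total Δv = Δv₁ + Δv₂ = 1.210 km/s.

Δv = 1.210 km/s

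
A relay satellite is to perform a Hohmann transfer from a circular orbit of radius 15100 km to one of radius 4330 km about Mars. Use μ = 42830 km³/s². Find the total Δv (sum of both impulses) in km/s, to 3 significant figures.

Semi-major axis of the transfer orbit: a_t = (15100 + 4330)/2 = 9715 km.
Circular speed at r₁: v₁ = √(μ/r₁) = √(42830/15100) = 1.6842 km/s.
On the transfer ellipse at r₁, vis-viva equation gives v_a = √[μ(2/r₁ − 1/a_t)] = 1.1244 km/s.
First burn Δv₁ = |v_a − v₁| = 0.5598 km/s.
Circular speed at r₂: v₂ = √(μ/r₂) = 3.1451 km/s.
Transfer-orbit speed at r₂: v_p = √[μ(2/r₂ − 1/a_t)] = 3.9210 km/s.
Second burn Δv₂ = |v₂ − v_p| = 0.7759 km/s.
Δv = Δv₁ + Δv₂ = 0.5598 + 0.7759 = 1.336 km/s.

Δv = 1.34 km/s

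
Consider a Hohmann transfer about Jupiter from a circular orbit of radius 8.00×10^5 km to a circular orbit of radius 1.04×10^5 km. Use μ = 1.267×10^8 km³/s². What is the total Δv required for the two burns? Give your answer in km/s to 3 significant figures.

Δv = 18.1 km/s

Semi-major axis of the transfer orbit: a_t = (8.000×10^5 + 1.040×10^5)/2 = 4.520×10^5 km.
At r₁ the circular-orbit speed is v₁ = √(μ/r₁) = 12.585 km/s.
On the transfer ellipse at r₁, vis-viva gives v_a = √[μ(2/r₁ − 1/a_t)] = 6.0366 km/s.
First burn Δv₁ = |v_a − v₁| = 6.548 km/s.
Circular speed at r₂: v₂ = √(μ/r₂) = 34.904 km/s.
Transfer-orbit speed at r₂: v_p = √[μ(2/r₂ − 1/a_t)] = 46.435 km/s.
Second burn Δv₂ = |v₂ − v_p| = 11.53 km/s.
Total Δv = Δv₁ + Δv₂ = 18.08 km/s.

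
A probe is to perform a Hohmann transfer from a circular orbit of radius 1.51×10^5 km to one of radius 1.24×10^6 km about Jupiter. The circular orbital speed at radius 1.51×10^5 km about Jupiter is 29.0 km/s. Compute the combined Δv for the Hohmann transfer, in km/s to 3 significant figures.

Δv = 15.1 km/s

From the circular-orbit relation v² = μ/r at r = 1.51×10^5 km: μ = v²r = (29.0)² × 1.51×10^5 = 1.26991×10^8 km³/s².
Semi-major axis of the transfer orbit: a_t = (1.510×10^5 + 1.240×10^6)/2 = 6.955×10^5 km.
At r₁ the circular-orbit speed is v₁ = √(μ/r₁) = 29.000 km/s.
On the transfer ellipse at r₁, v² = μ(2/r − 1/a) gives v_p = √[μ(2/r₁ − 1/a_t)] = 38.722 km/s.
First burn Δv₁ = |v_p − v₁| = 9.722 km/s.
Circular speed at r₂: v₂ = √(μ/r₂) = 10.12 km/s.
Transfer-orbit speed at r₂: v_a = √[μ(2/r₂ − 1/a_t)] = 4.715 km/s.
Second burn Δv₂ = |v₂ − v_a| = 5.405 km/s.
Δv = Δv₁ + Δv₂ = 9.722 + 5.405 = 15.13 km/s.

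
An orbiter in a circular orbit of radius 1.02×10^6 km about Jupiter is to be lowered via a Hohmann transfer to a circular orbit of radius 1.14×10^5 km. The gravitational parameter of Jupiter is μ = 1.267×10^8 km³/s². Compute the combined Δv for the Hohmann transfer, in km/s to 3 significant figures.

Transfer-ellipse semi-major axis a_t = (r₁ + r₂)/2 = (1.020×10^6 + 1.140×10^5)/2 = 5.670×10^5 km.
At r₁ the circular-orbit speed is v₁ = √(μ/r₁) = 11.14521 km/s.
On the transfer ellipse at r₁, vis-viva equation gives v_a = √[μ(2/r₁ − 1/a_t)] = 4.997458 km/s.
First burn Δv₁ = |v_a − v₁| = 6.1478 km/s.
At r₂, v₂ = √(μ/r₂) = 33.338 km/s.
Transfer-orbit speed at r₂: v_p = √[μ(2/r₂ − 1/a_t)] = 44.714 km/s.
Second burn Δv₂ = |v₂ − v_p| = 11.376 km/s.
Δv = Δv₁ + Δv₂ = 6.1478 + 11.376 = 17.52 km/s.

Δv = 17.5 km/s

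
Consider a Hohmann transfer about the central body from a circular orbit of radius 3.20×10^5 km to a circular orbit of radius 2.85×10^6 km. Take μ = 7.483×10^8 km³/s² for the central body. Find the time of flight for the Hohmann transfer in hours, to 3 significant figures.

The Hohmann ellipse has a_t = (r₁ + r₂)/2 = 1.585×10^6 km.
Half the transfer-orbit period gives t = π√(a_t³/μ) = 2.292×10^5 s.
Converting: 2.292×10^5 s ÷ 3600 s/hour = 63.7 hours.

t = 63.7 hours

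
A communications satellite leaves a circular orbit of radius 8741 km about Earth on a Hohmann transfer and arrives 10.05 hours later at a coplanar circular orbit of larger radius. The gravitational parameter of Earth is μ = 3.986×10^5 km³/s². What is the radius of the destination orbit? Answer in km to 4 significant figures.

Transfer time t = 10.05 hours = 36180 s, and t = π√(a_t³/μ).
So a_t = (μ t²/π²)^(1/3) = (3.986×10^5 × (36180)² / π²)^(1/3) = 37531 km.
Since a_t = (r₁ + r₂)/2, r₂ = 2a_t − r₁ = 2×37531 − 8741 = 66321 km.

r₂ = 66320 km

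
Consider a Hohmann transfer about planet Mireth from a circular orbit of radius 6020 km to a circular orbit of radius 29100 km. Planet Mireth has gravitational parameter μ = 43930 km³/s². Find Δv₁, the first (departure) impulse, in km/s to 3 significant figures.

Δv₁ = 0.776 km/s

Semi-major axis of the transfer orbit: a_t = (6020 + 29100)/2 = 17560 km.
On the circular orbit at r = 6020 km, v_c = √(μ/r) = 2.7014 km/s.
Vis-viva on the transfer ellipse at r = 6020 km gives v_t = √[μ(2/r − 1/a_t)] = 3.4775 km/s.
Δv₁ = |v_t − v_c| = |3.4775 − 2.7014| = 0.7761 km/s.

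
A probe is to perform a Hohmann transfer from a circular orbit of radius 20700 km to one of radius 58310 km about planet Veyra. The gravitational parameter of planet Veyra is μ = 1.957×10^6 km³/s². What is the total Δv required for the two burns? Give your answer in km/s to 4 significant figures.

The Hohmann ellipse has a_t = (r₁ + r₂)/2 = 39505 km.
Circular speed at r₁: v₁ = √(μ/r₁) = √(1.957×10^6/20700) = 9.72322 km/s.
On the transfer ellipse at r₁, vis-viva equation gives v_p = √[μ(2/r₁ − 1/a_t)] = 11.8129 km/s.
First burn Δv₁ = |v_p − v₁| = 2.0897 km/s.
At r₂, v₂ = √(μ/r₂) = 5.7933 km/s.
Transfer-orbit speed at r₂: v_a = √[μ(2/r₂ − 1/a_t)] = 4.1936 km/s.
Second burn Δv₂ = |v₂ − v_a| = 1.5997 km/s.
Total Δv = Δv₁ + Δv₂ = 3.689 km/s.

Δv = 3.689 km/s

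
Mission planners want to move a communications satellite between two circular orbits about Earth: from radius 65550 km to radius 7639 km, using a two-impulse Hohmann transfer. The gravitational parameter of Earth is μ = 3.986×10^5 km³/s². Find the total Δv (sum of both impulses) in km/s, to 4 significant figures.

Transfer-ellipse semi-major axis a_t = (r₁ + r₂)/2 = (65550 + 7639)/2 = 36594.5 km.
Circular speed at r₁: v₁ = √(μ/r₁) = √(3.986×10^5/65550) = 2.46594 km/s.
On the transfer ellipse at r₁, vis-viva equation gives v_a = √[μ(2/r₁ − 1/a_t)] = 1.12666 km/s.
First burn Δv₁ = |v_a − v₁| = 1.3393 km/s.
Circular speed at r₂: v₂ = √(μ/r₂) = 7.2235 km/s.
Transfer-orbit speed at r₂: v_p = √[μ(2/r₂ − 1/a_t)] = 9.6678 km/s.
Second burn Δv₂ = |v₂ − v_p| = 2.4443 km/s.
Total Δv = Δv₁ + Δv₂ = 3.784 km/s.

Δv = 3.784 km/s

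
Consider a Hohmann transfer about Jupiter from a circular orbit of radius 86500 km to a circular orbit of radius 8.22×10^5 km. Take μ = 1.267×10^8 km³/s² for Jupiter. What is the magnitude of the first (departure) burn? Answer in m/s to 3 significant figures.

Semi-major axis of the transfer orbit: a_t = (86500 + 8.220×10^5)/2 = 4.5425×10^5 km.
On the circular orbit at r = 86500 km, v_c = √(μ/r) = 38.27 km/s.
Transfer-orbit speed at the same r (vis-viva, a = a_t): v_t = √[μ(2/r − 1/a_t)] = 51.48 km/s.
Δv₁ = |v_t − v_c| = |51.48 − 38.27| = 13.21 km/s.

Δv₁ = 13200 m/s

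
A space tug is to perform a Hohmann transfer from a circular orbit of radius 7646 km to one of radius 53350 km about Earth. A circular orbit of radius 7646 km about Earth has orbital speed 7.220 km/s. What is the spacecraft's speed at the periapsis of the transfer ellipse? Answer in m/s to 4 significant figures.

v = 9549 m/s

From the circular-orbit relation v² = μ/r at r = 7646 km: μ = v²r = (7.220)² × 7646 = 3.98574×10^5 km³/s².
Transfer-ellipse semi-major axis a_t = (r₁ + r₂)/2 = (7646 + 53350)/2 = 30498 km.
The periapsis of the transfer ellipse is at r = 7646 km.
Applying v² = μ(2/r − 1/a_t): v = 9.549 km/s.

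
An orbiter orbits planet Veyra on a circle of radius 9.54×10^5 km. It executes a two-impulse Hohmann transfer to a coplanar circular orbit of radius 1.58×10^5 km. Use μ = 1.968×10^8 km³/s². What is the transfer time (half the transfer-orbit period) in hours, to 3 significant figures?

t = 25.8 hours

Transfer-ellipse semi-major axis a_t = (r₁ + r₂)/2 = (9.540×10^5 + 1.580×10^5)/2 = 5.560×10^5 km.
Transfer time t = π√(a_t³/μ) = π√((5.560×10^5)³ / 1.968×10^8) = 92840 s.
Converting: 92840 s ÷ 3600 s/hour = 25.8 hours.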